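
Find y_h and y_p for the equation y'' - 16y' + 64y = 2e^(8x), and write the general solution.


Characteristic polynomial (r - 8)² = 0; repeated root r = 8.
y_h = (C₁ + C₂x)e^(8x). Forcing matches the repeated root (resonance), so try y_p = Ax² e^(8x).
Substitute and solve for A: 2A = 2, so A = 1.
General solution: y = (C₁ + C₂x + x²)e^(8x).


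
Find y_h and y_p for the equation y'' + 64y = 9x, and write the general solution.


Homogeneous: r² + 64 = 0 ⇒ r = ±8i, y_h = C₁cos(8x) + C₂sin(8x).
Polynomial forcing; try y_p = Ax + B. Then y_p'' + 64 y_p = 64(Ax + B) = 9x, so B = 0 and A = 9/64.
General solution: y = C₁cos(8x) + C₂sin(8x) + (9/64)x.


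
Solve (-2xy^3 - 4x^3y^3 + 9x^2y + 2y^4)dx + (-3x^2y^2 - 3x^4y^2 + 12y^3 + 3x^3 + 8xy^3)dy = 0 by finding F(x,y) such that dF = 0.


Check exactness: ∂M/∂y = -6xy^2 - 12x^3y^2 + 9x^2 + 8y^3 and ∂N/∂x = -6xy^2 - 12x^3y^2 + 9x^2 + 8y^3; equal, so the equation is exact.
Integrate M with respect to x (treating y as constant): ∫M dx = -x^2y^3 - x^4y^3 + 3x^3y + 2xy^4 + h(y).
Differentiate w.r.t. y and set equal to N: the x-dependent terms already match, leaving h'(y) = 12y^3. Integrate: h(y) = 3y^4.
So F(x,y) = -x^2y^3 - x^4y^3 + 3y^4 + 3x^3y + 2xy^4.
General solution: -x^2y^3 - x^4y^3 + 3y^4 + 3x^3y + 2xy^4 = C.


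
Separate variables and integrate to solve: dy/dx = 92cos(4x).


g(y) = 1, so integrate directly: y = ∫ 92cos(4x) dx = 23sin(4x) + C.


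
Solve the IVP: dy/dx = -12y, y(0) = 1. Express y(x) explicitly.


General solution of y' = -12y is y = Ce^(-12x).
Apply y(0) = 1: C = 1.
Particular solution: y = e^(-12x).


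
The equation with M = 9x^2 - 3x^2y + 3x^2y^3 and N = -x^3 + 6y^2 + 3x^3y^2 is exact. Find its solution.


Check exactness: ∂M/∂y = -3x^2 + 9x^2y^2 and ∂N/∂x = -3x^2 + 9x^2y^2; equal, so the equation is exact.
Integrate M with respect to x (treating y as constant): ∫M dx = 3x^3 - x^3y + x^3y^3 + h(y).
Differentiate w.r.t. y and set equal to N: the x-dependent terms already match, leaving h'(y) = 6y^2. Integrate: h(y) = 2y^3.
So F(x,y) = 3x^3 - x^3y + 2y^3 + x^3y^3.
General solution: 3x^3 - x^3y + 2y^3 + x^3y^3 = C.


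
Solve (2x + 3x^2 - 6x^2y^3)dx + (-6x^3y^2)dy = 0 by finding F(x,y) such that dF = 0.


Check exactness: ∂M/∂y = -18x^2y^2 and ∂N/∂x = -18x^2y^2; equal, so the equation is exact.
Integrate M with respect to x (treating y as constant): ∫M dx = x^2 + x^3 - 2x^3y^3 + h(y).
Differentiate w.r.t. y and set equal to N: all terms match, so h'(y) = 0 and h is a constant absorbed into C.
General solution: x^2 + x^3 - 2x^3y^3 = C.


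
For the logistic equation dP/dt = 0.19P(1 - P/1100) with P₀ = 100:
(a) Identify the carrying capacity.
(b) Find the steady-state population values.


Logistic ODE dP/dt = 0.19P(1 - P/1100) has equilibria where dP/dt = 0, i.e. P = 0 or P = 1100.
The coefficient (1 - P/K) = 0 when P = K, identifying K = 1100 as the carrying capacity.
(a) K = 1100; (b) equilibria P = 0 and P = 1100.


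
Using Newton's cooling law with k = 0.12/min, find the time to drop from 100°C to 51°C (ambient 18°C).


From T(t) = T_a + (T₀ - T_a)e^(-kt), set T(t) = 51:
(51 - 18) / (100 - 18) = e^(-0.12t), so t = -ln(0.402)/0.12 ≈ 7.6 minutes.


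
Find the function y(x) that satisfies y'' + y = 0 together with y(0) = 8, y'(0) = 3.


Characteristic roots of r² + 1 = 0 are ±1i, so y = C₁cos(x) + C₂sin(x).
Apply y(0) = 8: C₁ = 8. Differentiate and apply y'(0) = 3: 1·C₂ = 3, so C₂ = 3.
Particular solution: y = 8cos(x) + 3sin(x).


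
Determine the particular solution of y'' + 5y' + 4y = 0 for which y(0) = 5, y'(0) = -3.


Characteristic roots of r² + 5r + 4 = 0 are -4, -1.
General solution y = c₁ e^(-4x) + c₂ e^(-x).
Apply y(0) = 5: c₁ + c₂ = 5. Apply y'(0) = -3: -4 c₁ - 1 c₂ = -3.
Solve: c₁ = -2/3, c₂ = 17/3.
Particular solution: y = -(2/3)e^(-4x) + (17/3)e^(-x).


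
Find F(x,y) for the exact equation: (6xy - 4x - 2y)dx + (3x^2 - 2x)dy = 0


Check exactness: ∂M/∂y = 6x - 2 and ∂N/∂x = 6x - 2; equal, so the equation is exact.
Integrate M with respect to x (treating y as constant): ∫M dx = 3x^2y - 2x^2 - 2xy + h(y).
Differentiate w.r.t. y and set equal to N: all terms match, so h'(y) = 0 and h is a constant absorbed into C.
General solution: 3x^2y - 2x^2 - 2xy = C.


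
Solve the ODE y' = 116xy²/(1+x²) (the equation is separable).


Separate: dy/y² = 116x/(1+x²) dx.
Integrate LHS: ∫ dy/y² = -1/y.
Integrate RHS via u = 1+x²: 58ln(1+x²) + C.
Result: -1/y = 58ln(1+x²) + C.


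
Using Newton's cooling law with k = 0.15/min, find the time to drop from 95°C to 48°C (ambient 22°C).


From T(t) = T_a + (T₀ - T_a)e^(-kt), set T(t) = 48:
(48 - 22) / (95 - 22) = e^(-0.15t), so t = -ln(0.356)/0.15 ≈ 6.9 minutes.


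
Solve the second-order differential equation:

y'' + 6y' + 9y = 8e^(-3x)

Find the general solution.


Characteristic polynomial (r + 3)² = 0; repeated root r = -3.
y_h = (C₁ + C₂x)e^(-3x). Forcing matches the repeated root (resonance), so try y_p = Ax² e^(-3x).
Substitute and solve for A: 2A = 8, so A = 4.
General solution: y = (C₁ + C₂x + 4x²)e^(-3x).


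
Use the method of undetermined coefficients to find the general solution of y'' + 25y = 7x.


Homogeneous: r² + 25 = 0 ⇒ r = ±5i, y_h = C₁cos(5x) + C₂sin(5x).
Polynomial forcing; try y_p = Ax + B. Then y_p'' + 25 y_p = 25(Ax + B) = 7x, so B = 0 and A = 7/25.
General solution: y = C₁cos(5x) + C₂sin(5x) + (7/25)x.


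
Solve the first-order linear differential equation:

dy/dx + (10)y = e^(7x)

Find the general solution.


P(x) = 10 ⇒ μ = e^(10x).
(μ y)' = e^(17x) ⇒ μ y = e^(17x)/17 + C.
Divide by μ: y = (1/17)e^(7x) + Ce^(-10x).


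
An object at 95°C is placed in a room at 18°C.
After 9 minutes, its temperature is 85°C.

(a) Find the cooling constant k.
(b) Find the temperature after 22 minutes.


Newton's law: T(t) = T_a + (T₀ - T_a)e^(-kt).
(a) Use T(9) = 85: (85 - 18)/(95 - 18) = e^(-k·9), so k = -ln(0.870)/9 ≈ 0.0155.
(b) Apply k to t = 22: T(22) = 18 + (77)e^(-0.340) ≈ 72.8°C.


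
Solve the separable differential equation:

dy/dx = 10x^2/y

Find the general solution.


Separate variables: y dy = 10x^2 dx.
Integrate both sides: y²/2 = (10/3)x^3 + C₀.
Multiply by 2: y² = (20/3)x^3 + C.


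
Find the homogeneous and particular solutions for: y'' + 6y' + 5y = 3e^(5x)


Characteristic roots of r² + 6r + 5 = 0 are -5, -1.
y_h = C₁e^(-5x) + C₂e^(-x).
Forcing exponent 5 is not a characteristic root; try y_p = Ae^(5x).
Substitute: A·(25 + (6)·5 + (5)) = A·60 = 3, so A = 1/20.
General solution: y = C₁e^(-5x) + C₂e^(-x) + (1/20)e^(5x).


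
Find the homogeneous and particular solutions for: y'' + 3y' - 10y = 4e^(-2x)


Characteristic roots of r² + 3r - 10 = 0 are 2, -5.
y_h = C₁e^(2x) + C₂e^(-5x).
Forcing exponent -2 is not a characteristic root; try y_p = Ae^(-2x).
Substitute: A·(4 + (3)·-2 + (-10)) = A·-12 = 4, so A = -1/3.
General solution: y = C₁e^(2x) + C₂e^(-5x) - (1/3)e^(-2x).


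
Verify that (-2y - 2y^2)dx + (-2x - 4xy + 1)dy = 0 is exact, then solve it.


Check exactness: ∂M/∂y = -2 - 4y and ∂N/∂x = -2 - 4y; equal, so the equation is exact.
Integrate M with respect to x (treating y as constant): ∫M dx = -2xy - 2xy^2 + h(y).
Differentiate w.r.t. y and set equal to N: the x-dependent terms already match, leaving h'(y) = 1. Integrate: h(y) = y.
So F(x,y) = -2xy - 2xy^2 + y.
General solution: -2xy - 2xy^2 + y = C.


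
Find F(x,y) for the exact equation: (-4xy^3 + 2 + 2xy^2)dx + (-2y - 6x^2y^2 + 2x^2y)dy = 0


Check exactness: ∂M/∂y = -12xy^2 + 4xy and ∂N/∂x = -12xy^2 + 4xy; equal, so the equation is exact.
Integrate M with respect to x (treating y as constant): ∫M dx = -2x^2y^3 + 2x + x^2y^2 + h(y).
Differentiate w.r.t. y and set equal to N: the x-dependent terms already match, leaving h'(y) = -2y. Integrate: h(y) = -y^2.
So F(x,y) = -y^2 - 2x^2y^3 + 2x + x^2y^2.
General solution: -y^2 - 2x^2y^3 + 2x + x^2y^2 = C.


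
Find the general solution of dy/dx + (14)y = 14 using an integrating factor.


P(x) = 14, Q(x) = 14; integrating factor μ = e^(14x).
(μ y)' = 14e^(14x) ⇒ μ y = e^(14x) + C.
Divide by μ: y = 1 + Ce^(-14x).


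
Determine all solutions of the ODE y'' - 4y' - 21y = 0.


Characteristic equation: r² - 4r - 21 = 0.
Factor: (r - 7)(r + 3) = 0 ⇒ r = 7, -3 (distinct real).
General solution: y = C₁e^(7x) + C₂e^(-3x).


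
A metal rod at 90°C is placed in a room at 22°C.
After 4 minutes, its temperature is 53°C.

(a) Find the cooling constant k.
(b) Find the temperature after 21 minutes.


Newton's law: T(t) = T_a + (T₀ - T_a)e^(-kt).
(a) Use T(4) = 53: (53 - 22)/(90 - 22) = e^(-k·4), so k = -ln(0.456)/4 ≈ 0.1964.
(b) Apply k to t = 21: T(21) = 22 + (68)e^(-4.124) ≈ 23.1°C.


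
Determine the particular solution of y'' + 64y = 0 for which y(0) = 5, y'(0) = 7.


Characteristic roots of r² + 64 = 0 are ±8i, so y = C₁cos(8x) + C₂sin(8x).
Apply y(0) = 5: C₁ = 5. Differentiate and apply y'(0) = 7: 8·C₂ = 7, so C₂ = 7/8.
Particular solution: y = 5cos(8x) + (7/8)sin(8x).


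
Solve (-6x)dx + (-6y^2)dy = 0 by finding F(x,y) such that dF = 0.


Check exactness: ∂M/∂y = 0 and ∂N/∂x = 0; equal, so the equation is exact.
Integrate M with respect to x (treating y as constant): ∫M dx = -3x^2 + h(y).
Differentiate w.r.t. y and set equal to N: the x-dependent terms already match, leaving h'(y) = -6y^2. Integrate: h(y) = -2y^3.
So F(x,y) = -2y^3 - 3x^2.
General solution: -2y^3 - 3x^2 = C.


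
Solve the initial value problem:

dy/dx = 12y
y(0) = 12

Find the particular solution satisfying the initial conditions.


General solution of y' = 12y is y = Ce^(12x).
Apply y(0) = 12: C = 12.
Particular solution: y = 12e^(12x).


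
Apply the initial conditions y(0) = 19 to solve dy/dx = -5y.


General solution of y' = -5y is y = Ce^(-5x).
Apply y(0) = 19: C = 19.
Particular solution: y = 19e^(-5x).


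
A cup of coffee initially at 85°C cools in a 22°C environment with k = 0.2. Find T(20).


Newton's law: dT/dt = -k(T - T_a) has solution T(t) = T_a + (T₀ - T_a)e^(-kt).
Plug in T_a = 22, T₀ = 85, k = 0.2, t = 20: T(20) = 22 + (63)e^(-4.00) ≈ 23.2°C.


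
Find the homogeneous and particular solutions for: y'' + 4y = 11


Homogeneous part: r² + 4 = 0 ⇒ r = ±2i, so y_h = C₁cos(2x) + C₂sin(2x).
Try constant y_p = A; plug in: 4A = 11 ⇒ A = 11/4.
General solution: y = C₁cos(2x) + C₂sin(2x) + 11/4.


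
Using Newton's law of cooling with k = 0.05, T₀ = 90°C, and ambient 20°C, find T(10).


Newton's law: dT/dt = -k(T - T_a) has solution T(t) = T_a + (T₀ - T_a)e^(-kt).
Plug in T_a = 20, T₀ = 90, k = 0.05, t = 10: T(10) = 20 + (70)e^(-0.50) ≈ 62.5°C.


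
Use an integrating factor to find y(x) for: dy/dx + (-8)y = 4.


P(x) = -8 ⇒ μ = e^(-8x).
(μ y)' = 4e^(-8x) ⇒ μ y = -(1/2)e^(-8x) + C.
Divide by μ: y = -1/2 + Ce^(8x).


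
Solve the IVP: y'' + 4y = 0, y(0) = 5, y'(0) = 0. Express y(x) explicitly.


Characteristic roots of r² + 4 = 0 are ±2i, so y = C₁cos(2x) + C₂sin(2x).
Apply y(0) = 5: C₁ = 5. Differentiate and apply y'(0) = 0: 2·C₂ = 0, so C₂ = 0.
Particular solution: y = 5cos(2x).


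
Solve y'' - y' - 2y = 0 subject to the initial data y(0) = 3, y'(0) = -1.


Characteristic roots of r² - r - 2 = 0 are -1, 2.
General solution y = c₁ e^(-x) + c₂ e^(2x).
Apply y(0) = 3: c₁ + c₂ = 3. Apply y'(0) = -1: -1 c₁ + 2 c₂ = -1.
Solve: c₁ = 7/3, c₂ = 2/3.
Particular solution: y = (7/3)e^(-x) + (2/3)e^(2x).


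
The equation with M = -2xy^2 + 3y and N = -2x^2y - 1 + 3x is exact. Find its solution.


Check exactness: ∂M/∂y = -4xy + 3 and ∂N/∂x = -4xy + 3; equal, so the equation is exact.
Integrate M with respect to x (treating y as constant): ∫M dx = -x^2y^2 + 3xy + h(y).
Differentiate w.r.t. y and set equal to N: the x-dependent terms already match, leaving h'(y) = -1. Integrate: h(y) = -y.
So F(x,y) = -x^2y^2 - y + 3xy.
General solution: -x^2y^2 - y + 3xy = C.


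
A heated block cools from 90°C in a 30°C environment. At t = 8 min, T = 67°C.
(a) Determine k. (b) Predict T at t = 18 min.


Newton's law: T(t) = T_a + (T₀ - T_a)e^(-kt).
(a) Use T(8) = 67: (67 - 30)/(90 - 30) = e^(-k·8), so k = -ln(0.617)/8 ≈ 0.0604.
(b) Apply k to t = 18: T(18) = 30 + (60)e^(-1.088) ≈ 50.2°C.


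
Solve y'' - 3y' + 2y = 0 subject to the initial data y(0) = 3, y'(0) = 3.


Characteristic roots of r² - 3r + 2 = 0 are 2, 1.
General solution y = c₁ e^(2x) + c₂ e^(x).
Apply y(0) = 3: c₁ + c₂ = 3. Apply y'(0) = 3: 2 c₁ + 1 c₂ = 3.
Solve: c₁ = 0, c₂ = 3.
Particular solution: y = 0e^(2x) + 3e^(x).


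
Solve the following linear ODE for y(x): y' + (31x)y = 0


P(x) = 31x ⇒ μ = e^((31/2)x²).
Q(x) = 0 so μ y is constant: y = Ce^(-(31/2)x²).


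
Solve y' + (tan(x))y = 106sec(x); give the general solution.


P(x) = tan(x) ⇒ μ = e^(∫tan(x)dx) = sec(x).
(sec(x) y)' = 106sec²(x) ⇒ sec(x) y = 106tan(x) + C.
Multiply by cos(x): y = 106sin(x) + C·cos(x).


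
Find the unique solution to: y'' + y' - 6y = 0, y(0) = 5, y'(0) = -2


Characteristic roots of r² + r - 6 = 0 are 2, -3.
General solution y = c₁ e^(2x) + c₂ e^(-3x).
Apply y(0) = 5: c₁ + c₂ = 5. Apply y'(0) = -2: 2 c₁ - 3 c₂ = -2.
Solve: c₁ = 13/5, c₂ = 12/5.
Particular solution: y = (13/5)e^(2x) + (12/5)e^(-3x).


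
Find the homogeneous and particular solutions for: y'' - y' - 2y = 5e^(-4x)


Characteristic roots of r² - r - 2 = 0 are -1, 2.
y_h = C₁e^(-x) + C₂e^(2x).
Forcing exponent -4 is not a characteristic root; try y_p = Ae^(-4x).
Substitute: A·(16 + (-1)·-4 + (-2)) = A·18 = 5, so A = 5/18.
General solution: y = C₁e^(-x) + C₂e^(2x) + (5/18)e^(-4x).


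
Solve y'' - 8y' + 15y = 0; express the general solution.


Characteristic equation: r² - 8r + 15 = 0.
Factor: (r - 5)(r - 3) = 0 ⇒ r = 5, 3 (distinct real).
General solution: y = C₁e^(5x) + C₂e^(3x).


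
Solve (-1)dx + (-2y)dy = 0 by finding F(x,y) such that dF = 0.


Check exactness: ∂M/∂y = 0 and ∂N/∂x = 0; equal, so the equation is exact.
Integrate M with respect to x (treating y as constant): ∫M dx = -x + h(y).
Differentiate w.r.t. y and set equal to N: the x-dependent terms already match, leaving h'(y) = -2y. Integrate: h(y) = -y^2.
So F(x,y) = -y^2 - x.
General solution: -y^2 - x = C.


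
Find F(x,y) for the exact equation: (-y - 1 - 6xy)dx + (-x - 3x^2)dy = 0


Check exactness: ∂M/∂y = -1 - 6x and ∂N/∂x = -1 - 6x; equal, so the equation is exact.
Integrate M with respect to x (treating y as constant): ∫M dx = -xy - x - 3x^2y + h(y).
Differentiate w.r.t. y and set equal to N: all terms match, so h'(y) = 0 and h is a constant absorbed into C.
General solution: -xy - x - 3x^2y = C.


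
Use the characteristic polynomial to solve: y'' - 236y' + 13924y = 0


Characteristic equation: r² - 236r + 13924 = 0, i.e. (r - 118)² = 0.
Repeated root r = 118; include an x factor for the second linearly independent solution.
General solution: y = (C₁ + C₂x)e^(118x).


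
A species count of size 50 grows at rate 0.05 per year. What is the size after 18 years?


The ODE dP/dt = 0.05P has solution P(t) = P(0)e^(0.05t).
Substitute P(0) = 50 and t = 18: P(18) = 50 e^(0.90) ≈ 123.


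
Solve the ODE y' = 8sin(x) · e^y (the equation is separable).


Separate: e^(-y) dy = 8sin(x) dx.
Integrate: -e^(-y) = -8cos(x) + C₀.
Rearrange: e^(-y) = 8cos(x) + C.


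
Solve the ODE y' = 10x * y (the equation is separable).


Separate variables: dy/y = 10x dx.
Integrate: ln|y| = 5x^2 + C₀.
Exponentiate: y = Ce^(5x^2).


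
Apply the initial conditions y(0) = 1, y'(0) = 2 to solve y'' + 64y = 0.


Characteristic roots of r² + 64 = 0 are ±8i, so y = C₁cos(8x) + C₂sin(8x).
Apply y(0) = 1: C₁ = 1. Differentiate and apply y'(0) = 2: 8·C₂ = 2, so C₂ = 1/4.
Particular solution: y = cos(8x) + (1/4)sin(8x).


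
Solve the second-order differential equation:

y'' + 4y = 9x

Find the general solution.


Homogeneous: r² + 4 = 0 ⇒ r = ±2i, y_h = C₁cos(2x) + C₂sin(2x).
Polynomial forcing; try y_p = Ax + B. Then y_p'' + 4 y_p = 4(Ax + B) = 9x, so B = 0 and A = 9/4.
General solution: y = C₁cos(2x) + C₂sin(2x) + (9/4)x.


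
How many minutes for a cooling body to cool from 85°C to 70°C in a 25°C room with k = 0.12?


From T(t) = T_a + (T₀ - T_a)e^(-kt), set T(t) = 70:
(70 - 25) / (85 - 25) = e^(-0.12t), so t = -ln(0.750)/0.12 ≈ 2.4 minutes.


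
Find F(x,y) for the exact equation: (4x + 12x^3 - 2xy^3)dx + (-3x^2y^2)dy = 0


Check exactness: ∂M/∂y = -6xy^2 and ∂N/∂x = -6xy^2; equal, so the equation is exact.
Integrate M with respect to x (treating y as constant): ∫M dx = 2x^2 + 3x^4 - x^2y^3 + h(y).
Differentiate w.r.t. y and set equal to N: all terms match, so h'(y) = 0 and h is a constant absorbed into C.
General solution: 2x^2 + 3x^4 - x^2y^3 = C.


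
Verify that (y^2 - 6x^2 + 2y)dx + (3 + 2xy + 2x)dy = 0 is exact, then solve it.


Check exactness: ∂M/∂y = 2y + 2 and ∂N/∂x = 2y + 2; equal, so the equation is exact.
Integrate M with respect to x (treating y as constant): ∫M dx = xy^2 - 2x^3 + 2xy + h(y).
Differentiate w.r.t. y and set equal to N: the x-dependent terms already match, leaving h'(y) = 3. Integrate: h(y) = 3y.
So F(x,y) = 3y + xy^2 - 2x^3 + 2xy.
General solution: 3y + xy^2 - 2x^3 + 2xy = C.


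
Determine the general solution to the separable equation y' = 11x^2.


Integrate both sides with respect to x: y = ∫ 11x^2 dx = (11/3)x^3 + C.


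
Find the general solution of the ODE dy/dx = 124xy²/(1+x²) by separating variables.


Separate: dy/y² = 124x/(1+x²) dx.
Integrate LHS: ∫ dy/y² = -1/y.
Integrate RHS via u = 1+x²: 62ln(1+x²) + C.
Result: -1/y = 62ln(1+x²) + C.


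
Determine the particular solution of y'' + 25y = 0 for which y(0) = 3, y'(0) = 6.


Characteristic roots of r² + 25 = 0 are ±5i, so y = C₁cos(5x) + C₂sin(5x).
Apply y(0) = 3: C₁ = 3. Differentiate and apply y'(0) = 6: 5·C₂ = 6, so C₂ = 6/5.
Particular solution: y = 3cos(5x) + (6/5)sin(5x).


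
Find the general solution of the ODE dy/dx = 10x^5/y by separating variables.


Separate variables: y dy = 10x^5 dx.
Integrate both sides: y²/2 = (5/3)x^6 + C₀.
Multiply by 2: y² = (10/3)x^6 + C.


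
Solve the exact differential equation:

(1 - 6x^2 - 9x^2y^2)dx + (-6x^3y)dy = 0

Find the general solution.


Check exactness: ∂M/∂y = -18x^2y and ∂N/∂x = -18x^2y; equal, so the equation is exact.
Integrate M with respect to x (treating y as constant): ∫M dx = x - 2x^3 - 3x^3y^2 + h(y).
Differentiate w.r.t. y and set equal to N: all terms match, so h'(y) = 0 and h is a constant absorbed into C.
General solution: x - 2x^3 - 3x^3y^2 = C.


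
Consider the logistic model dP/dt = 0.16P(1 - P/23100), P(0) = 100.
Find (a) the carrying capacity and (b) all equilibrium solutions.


Logistic ODE dP/dt = 0.16P(1 - P/23100) has equilibria where dP/dt = 0, i.e. P = 0 or P = 23100.
The coefficient (1 - P/K) = 0 when P = K, identifying K = 23100 as the carrying capacity.
(a) K = 23100; (b) equilibria P = 0 and P = 23100.


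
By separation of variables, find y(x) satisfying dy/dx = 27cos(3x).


g(y) = 1, so integrate directly: y = ∫ 27cos(3x) dx = 9sin(3x) + C.


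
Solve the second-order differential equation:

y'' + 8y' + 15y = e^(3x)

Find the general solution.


Characteristic roots of r² + 8r + 15 = 0 are -5, -3.
y_h = C₁e^(-5x) + C₂e^(-3x).
Forcing exponent 3 is not a characteristic root; try y_p = Ae^(3x).
Substitute: A·(9 + (8)·3 + (15)) = A·48 = 1, so A = 1/48.
General solution: y = C₁e^(-5x) + C₂e^(-3x) + (1/48)e^(3x).


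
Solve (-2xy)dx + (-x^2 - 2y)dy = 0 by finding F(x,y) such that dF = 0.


Check exactness: ∂M/∂y = -2x and ∂N/∂x = -2x; equal, so the equation is exact.
Integrate M with respect to x (treating y as constant): ∫M dx = -x^2y + h(y).
Differentiate w.r.t. y and set equal to N: the x-dependent terms already match, leaving h'(y) = -2y. Integrate: h(y) = -y^2.
So F(x,y) = -x^2y - y^2.
General solution: -x^2y - y^2 = C.


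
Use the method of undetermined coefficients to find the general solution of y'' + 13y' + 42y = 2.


Characteristic roots of r² + 13r + 42 = 0 are -7, -6.
y_h = C₁e^(-7x) + C₂e^(-6x).
Constant forcing; try y_p = A. Then 42A = 2 ⇒ A = 1/21.
General solution: y = C₁e^(-7x) + C₂e^(-6x) + 1/21.


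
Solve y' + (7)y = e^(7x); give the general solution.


P(x) = 7 ⇒ μ = e^(7x).
(μ y)' = e^(14x) ⇒ μ y = (1/14)e^(14x) + C.
Divide by μ: y = (1/14)e^(7x) + Ce^(-7x).


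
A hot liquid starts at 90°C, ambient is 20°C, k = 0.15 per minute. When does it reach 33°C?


From T(t) = T_a + (T₀ - T_a)e^(-kt), set T(t) = 33:
(33 - 20) / (90 - 20) = e^(-0.15t), so t = -ln(0.186)/0.15 ≈ 11.2 minutes.


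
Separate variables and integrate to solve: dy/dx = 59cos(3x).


g(y) = 1, so integrate directly: y = ∫ 59cos(3x) dx = (59/3)sin(3x) + C.


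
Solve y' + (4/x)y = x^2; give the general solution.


P(x) = 4/x ⇒ μ = x^4.
(x^4 y)' = x^6 ⇒ x^4 y = x^7/(7) + C.
Solve for y: y = (1/7)x^3 + C/x^4.


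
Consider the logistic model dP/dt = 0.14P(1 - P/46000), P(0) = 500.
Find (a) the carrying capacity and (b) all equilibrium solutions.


Logistic ODE dP/dt = 0.14P(1 - P/46000) has equilibria where dP/dt = 0, i.e. P = 0 or P = 46000.
The coefficient (1 - P/K) = 0 when P = K, identifying K = 46000 as the carrying capacity.
(a) K = 46000; (b) equilibria P = 0 and P = 46000.


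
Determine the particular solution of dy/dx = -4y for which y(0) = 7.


General solution of y' = -4y is y = Ce^(-4x).
Apply y(0) = 7: C = 7.
Particular solution: y = 7e^(-4x).


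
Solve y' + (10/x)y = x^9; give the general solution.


P(x) = 10/x ⇒ μ = x^10.
(x^10 y)' = x^10·x^9 = x^19.
Integrate: x^10 y = x^20/(20) + C.
Solve for y: y = (1/20)x^10 + C/x^10.


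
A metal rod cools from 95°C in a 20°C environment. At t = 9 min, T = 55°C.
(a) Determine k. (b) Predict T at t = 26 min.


Newton's law: T(t) = T_a + (T₀ - T_a)e^(-kt).
(a) Use T(9) = 55: (55 - 20)/(95 - 20) = e^(-k·9), so k = -ln(0.467)/9 ≈ 0.0847.
(b) Apply k to t = 26: T(26) = 20 + (75)e^(-2.202) ≈ 28.3°C.


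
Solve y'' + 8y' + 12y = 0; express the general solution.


Characteristic equation: r² + 8r + 12 = 0.
Factor: (r + 2)(r + 6) = 0 ⇒ r = -2, -6 (distinct real).
General solution: y = C₁e^(-2x) + C₂e^(-6x).


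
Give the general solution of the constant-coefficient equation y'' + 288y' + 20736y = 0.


Characteristic equation: r² + 288r + 20736 = 0, i.e. (r + 144)² = 0.
Repeated root r = -144; include an x factor for the second linearly independent solution.
General solution: y = (C₁ + C₂x)e^(-144x).


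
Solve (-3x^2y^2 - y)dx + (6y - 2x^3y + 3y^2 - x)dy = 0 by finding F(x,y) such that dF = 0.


Check exactness: ∂M/∂y = -6x^2y - 1 and ∂N/∂x = -6x^2y - 1; equal, so the equation is exact.
Integrate M with respect to x (treating y as constant): ∫M dx = -x^3y^2 - xy + h(y).
Differentiate w.r.t. y and set equal to N: the x-dependent terms already match, leaving h'(y) = 6y + 3y^2. Integrate: h(y) = 3y^2 + y^3.
So F(x,y) = 3y^2 - x^3y^2 + y^3 - xy.
General solution: 3y^2 - x^3y^2 + y^3 - xy = C.


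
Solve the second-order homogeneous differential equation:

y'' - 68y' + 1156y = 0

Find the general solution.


Characteristic equation: r² - 68r + 1156 = 0, i.e. (r - 34)² = 0.
Repeated root r = 34; include an x factor for the second linearly independent solution.
General solution: y = (C₁ + C₂x)e^(34x).


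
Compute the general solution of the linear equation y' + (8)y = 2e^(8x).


P(x) = 8 ⇒ μ = e^(8x).
(μ y)' = 2e^(16x) ⇒ μ y = (2/16)e^(16x) + C.
Divide by μ: y = (1/8)e^(8x) + Ce^(-8x).


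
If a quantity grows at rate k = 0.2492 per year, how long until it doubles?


Exponential growth: P(t) = P₀ e^(0.2492t). Set P(t)/P₀ = 2: e^(0.2492t) = 2.
Solve: t = ln(2)/0.2492 ≈ 2.78 years.


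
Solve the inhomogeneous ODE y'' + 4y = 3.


Homogeneous part: r² + 4 = 0 ⇒ r = ±2i, so y_h = C₁cos(2x) + C₂sin(2x).
Try constant y_p = A; plug in: 4A = 3 ⇒ A = 3/4.
General solution: y = C₁cos(2x) + C₂sin(2x) + 3/4.


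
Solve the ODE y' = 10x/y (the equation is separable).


Separate variables: y dy = 10x dx.
Integrate both sides: y²/2 = 5x^2 + C₀.
Multiply by 2: y² = 10x^2 + C.


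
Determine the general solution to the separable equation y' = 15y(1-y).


Separate: dy/[y(1-y)] = 15 dx.
Partial fractions: 1/[y(1-y)] = 1/y + 1/(1-y).
Integrate: ln|y/(1-y)| = 15x + C₀.
Solve for y: y = 1/(1 + Ce^(-15x)).


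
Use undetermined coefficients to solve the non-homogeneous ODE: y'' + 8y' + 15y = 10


Characteristic roots of r² + 8r + 15 = 0 are -3, -5.
y_h = C₁e^(-3x) + C₂e^(-5x).
Constant forcing; try y_p = A. Then 15A = 10 ⇒ A = 2/3.
General solution: y = C₁e^(-3x) + C₂e^(-5x) + 2/3.


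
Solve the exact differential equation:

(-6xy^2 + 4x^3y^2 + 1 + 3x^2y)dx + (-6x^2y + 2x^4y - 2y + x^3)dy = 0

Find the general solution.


Check exactness: ∂M/∂y = -12xy + 8x^3y + 3x^2 and ∂N/∂x = -12xy + 8x^3y + 3x^2; equal, so the equation is exact.
Integrate M with respect to x (treating y as constant): ∫M dx = -3x^2y^2 + x^4y^2 + x + x^3y + h(y).
Differentiate w.r.t. y and set equal to N: the x-dependent terms already match, leaving h'(y) = -2y. Integrate: h(y) = -y^2.
So F(x,y) = -3x^2y^2 + x^4y^2 - y^2 + x + x^3y.
General solution: -3x^2y^2 + x^4y^2 - y^2 + x + x^3y = C.


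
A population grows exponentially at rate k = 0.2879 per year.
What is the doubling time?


Exponential growth: P(t) = P₀ e^(0.2879t). Set P(t)/P₀ = 2: e^(0.2879t) = 2.
Solve: t = ln(2)/0.2879 ≈ 2.41 years.


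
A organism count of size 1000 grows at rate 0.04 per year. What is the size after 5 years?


The ODE dP/dt = 0.04P has solution P(t) = P(0)e^(0.04t).
Substitute P(0) = 1000 and t = 5: P(5) = 1000 e^(0.20) ≈ 1221.


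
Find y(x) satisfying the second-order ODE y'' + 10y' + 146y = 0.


Characteristic equation: r² + 10r + 146 = 0.
Discriminant is negative; roots r = -5 ± 11i (complex conjugate pair).
General solution uses e^(α x)(C₁ cos(β x) + C₂ sin(β x)): y = e^(-5x)(C₁cos(11x) + C₂sin(11x)).


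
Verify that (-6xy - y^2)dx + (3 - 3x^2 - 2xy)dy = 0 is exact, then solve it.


Check exactness: ∂M/∂y = -6x - 2y and ∂N/∂x = -6x - 2y; equal, so the equation is exact.
Integrate M with respect to x (treating y as constant): ∫M dx = -3x^2y - xy^2 + h(y).
Differentiate w.r.t. y and set equal to N: the x-dependent terms already match, leaving h'(y) = 3. Integrate: h(y) = 3y.
So F(x,y) = 3y - 3x^2y - xy^2.
General solution: 3y - 3x^2y - xy^2 = C.


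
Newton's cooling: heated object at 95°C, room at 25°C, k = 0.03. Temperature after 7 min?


Newton's law: dT/dt = -k(T - T_a) has solution T(t) = T_a + (T₀ - T_a)e^(-kt).
Plug in T_a = 25, T₀ = 95, k = 0.03, t = 7: T(7) = 25 + (70)e^(-0.21) ≈ 81.7°C.


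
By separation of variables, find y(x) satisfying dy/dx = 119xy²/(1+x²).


Separate: dy/y² = 119x/(1+x²) dx.
Integrate LHS: ∫ dy/y² = -1/y.
Integrate RHS via u = 1+x²: (119/2)ln(1+x²) + C.
Result: -1/y = (119/2)ln(1+x²) + C.


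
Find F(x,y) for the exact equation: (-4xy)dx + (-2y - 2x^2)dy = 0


Check exactness: ∂M/∂y = -4x and ∂N/∂x = -4x; equal, so the equation is exact.
Integrate M with respect to x (treating y as constant): ∫M dx = -2x^2y + h(y).
Differentiate w.r.t. y and set equal to N: the x-dependent terms already match, leaving h'(y) = -2y. Integrate: h(y) = -y^2.
So F(x,y) = -y^2 - 2x^2y.
General solution: -y^2 - 2x^2y = C.


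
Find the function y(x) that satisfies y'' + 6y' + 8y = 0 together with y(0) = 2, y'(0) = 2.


Characteristic roots of r² + 6r + 8 = 0 are -4, -2.
General solution y = c₁ e^(-4x) + c₂ e^(-2x).
Apply y(0) = 2: c₁ + c₂ = 2. Apply y'(0) = 2: -4 c₁ - 2 c₂ = 2.
Solve: c₁ = -3, c₂ = 5.
Particular solution: y = -3e^(-4x) + 5e^(-2x).


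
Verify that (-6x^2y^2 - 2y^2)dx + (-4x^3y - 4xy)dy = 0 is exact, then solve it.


Check exactness: ∂M/∂y = -12x^2y - 4y and ∂N/∂x = -12x^2y - 4y; equal, so the equation is exact.
Integrate M with respect to x (treating y as constant): ∫M dx = -2x^3y^2 - 2xy^2 + h(y).
Differentiate w.r.t. y and set equal to N: all terms match, so h'(y) = 0 and h is a constant absorbed into C.
General solution: -2x^3y^2 - 2xy^2 = C.


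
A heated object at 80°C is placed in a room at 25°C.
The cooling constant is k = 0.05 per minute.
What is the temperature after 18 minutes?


Newton's law: dT/dt = -k(T - T_a) has solution T(t) = T_a + (T₀ - T_a)e^(-kt).
Plug in T_a = 25, T₀ = 80, k = 0.05, t = 18: T(18) = 25 + (55)e^(-0.90) ≈ 47.4°C.


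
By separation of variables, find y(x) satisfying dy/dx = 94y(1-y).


Separate: dy/[y(1-y)] = 94 dx.
Partial fractions: 1/[y(1-y)] = 1/y + 1/(1-y).
Integrate: ln|y/(1-y)| = 94x + C₀.
Solve for y: y = 1/(1 + Ce^(-94x)).


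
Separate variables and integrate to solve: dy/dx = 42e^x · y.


Separate variables: dy/y = 42e^x dx.
Integrate: ln|y| = 42e^x + C₀.
Exponentiate: y = Ce^(42e^x).


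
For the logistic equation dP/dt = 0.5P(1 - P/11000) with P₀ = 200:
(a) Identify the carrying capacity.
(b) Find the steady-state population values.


Logistic ODE dP/dt = 0.5P(1 - P/11000) has equilibria where dP/dt = 0, i.e. P = 0 or P = 11000.
The coefficient (1 - P/K) = 0 when P = K, identifying K = 11000 as the carrying capacity.
(a) K = 11000; (b) equilibria P = 0 and P = 11000.


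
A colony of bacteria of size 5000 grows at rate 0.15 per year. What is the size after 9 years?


The ODE dP/dt = 0.15P has solution P(t) = P(0)e^(0.15t).
Substitute P(0) = 5000 and t = 9: P(9) = 5000 e^(1.35) ≈ 19287.


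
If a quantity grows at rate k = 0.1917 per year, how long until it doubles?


Exponential growth: P(t) = P₀ e^(0.1917t). Set P(t)/P₀ = 2: e^(0.1917t) = 2.
Solve: t = ln(2)/0.1917 ≈ 3.62 years.


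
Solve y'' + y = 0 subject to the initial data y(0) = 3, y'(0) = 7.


Characteristic roots of r² + 1 = 0 are ±1i, so y = C₁cos(x) + C₂sin(x).
Apply y(0) = 3: C₁ = 3. Differentiate and apply y'(0) = 7: 1·C₂ = 7, so C₂ = 7.
Particular solution: y = 3cos(x) + 7sin(x).


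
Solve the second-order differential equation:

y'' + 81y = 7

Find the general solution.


Homogeneous part: r² + 81 = 0 ⇒ r = ±9i, so y_h = C₁cos(9x) + C₂sin(9x).
Try constant y_p = A; plug in: 81A = 7 ⇒ A = 7/81.
General solution: y = C₁cos(9x) + C₂sin(9x) + 7/81.


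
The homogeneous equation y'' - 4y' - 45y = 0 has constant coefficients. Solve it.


Characteristic equation: r² - 4r - 45 = 0.
Factor: (r + 5)(r - 9) = 0 ⇒ r = -5, 9 (distinct real).
General solution: y = C₁e^(-5x) + C₂e^(9x).


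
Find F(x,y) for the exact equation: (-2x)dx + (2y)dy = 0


Check exactness: ∂M/∂y = 0 and ∂N/∂x = 0; equal, so the equation is exact.
Integrate M with respect to x (treating y as constant): ∫M dx = -x^2 + h(y).
Differentiate w.r.t. y and set equal to N: the x-dependent terms already match, leaving h'(y) = 2y. Integrate: h(y) = y^2.
So F(x,y) = y^2 - x^2.
General solution: y^2 - x^2 = C.


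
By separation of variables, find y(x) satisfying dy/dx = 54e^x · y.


Separate variables: dy/y = 54e^x dx.
Integrate: ln|y| = 54e^x + C₀.
Exponentiate: y = Ce^(54e^x).


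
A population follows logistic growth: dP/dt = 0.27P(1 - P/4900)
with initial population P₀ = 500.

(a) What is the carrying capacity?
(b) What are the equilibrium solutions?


Logistic ODE dP/dt = 0.27P(1 - P/4900) has equilibria where dP/dt = 0, i.e. P = 0 or P = 4900.
The coefficient (1 - P/K) = 0 when P = K, identifying K = 4900 as the carrying capacity.
(a) K = 4900; (b) equilibria P = 0 and P = 4900.


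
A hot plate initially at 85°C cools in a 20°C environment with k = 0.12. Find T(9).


Newton's law: dT/dt = -k(T - T_a) has solution T(t) = T_a + (T₀ - T_a)e^(-kt).
Plug in T_a = 20, T₀ = 85, k = 0.12, t = 9: T(9) = 20 + (65)e^(-1.08) ≈ 42.1°C.


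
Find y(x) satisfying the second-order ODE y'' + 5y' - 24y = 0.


Characteristic equation: r² + 5r - 24 = 0.
Factor: (r + 8)(r - 3) = 0 ⇒ r = -8, 3 (distinct real).
General solution: y = C₁e^(-8x) + C₂e^(3x).


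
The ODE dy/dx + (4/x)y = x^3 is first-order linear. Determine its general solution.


P(x) = 4/x ⇒ μ = x^4.
(x^4 y)' = x^4·x^3 = x^7.
Integrate: x^4 y = x^8/(8) + C.
Solve for y: y = (1/8)x^4 + C/x^4.


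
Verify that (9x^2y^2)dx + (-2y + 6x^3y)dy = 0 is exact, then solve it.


Check exactness: ∂M/∂y = 18x^2y and ∂N/∂x = 18x^2y; equal, so the equation is exact.
Integrate M with respect to x (treating y as constant): ∫M dx = 3x^3y^2 + h(y).
Differentiate w.r.t. y and set equal to N: the x-dependent terms already match, leaving h'(y) = -2y. Integrate: h(y) = -y^2.
So F(x,y) = -y^2 + 3x^3y^2.
General solution: -y^2 + 3x^3y^2 = C.


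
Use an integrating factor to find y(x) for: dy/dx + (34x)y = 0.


P(x) = 34x ⇒ μ = e^(17x²).
Q(x) = 0 so μ y is constant: y = Ce^(-17x²).


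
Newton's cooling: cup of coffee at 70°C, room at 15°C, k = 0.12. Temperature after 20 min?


Newton's law: dT/dt = -k(T - T_a) has solution T(t) = T_a + (T₀ - T_a)e^(-kt).
Plug in T_a = 15, T₀ = 70, k = 0.12, t = 20: T(20) = 15 + (55)e^(-2.40) ≈ 20.0°C.


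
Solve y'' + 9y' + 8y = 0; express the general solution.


Characteristic equation: r² + 9r + 8 = 0.
Factor: (r + 8)(r + 1) = 0 ⇒ r = -8, -1 (distinct real).
General solution: y = C₁e^(-8x) + C₂e^(-x).


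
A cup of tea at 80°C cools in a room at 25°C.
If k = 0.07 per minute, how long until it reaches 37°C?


From T(t) = T_a + (T₀ - T_a)e^(-kt), set T(t) = 37:
(37 - 25) / (80 - 25) = e^(-0.07t), so t = -ln(0.218)/0.07 ≈ 21.7 minutes.


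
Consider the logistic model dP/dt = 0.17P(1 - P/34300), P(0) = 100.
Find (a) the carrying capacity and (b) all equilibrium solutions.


Logistic ODE dP/dt = 0.17P(1 - P/34300) has equilibria where dP/dt = 0, i.e. P = 0 or P = 34300.
The coefficient (1 - P/K) = 0 when P = K, identifying K = 34300 as the carrying capacity.
(a) K = 34300; (b) equilibria P = 0 and P = 34300.


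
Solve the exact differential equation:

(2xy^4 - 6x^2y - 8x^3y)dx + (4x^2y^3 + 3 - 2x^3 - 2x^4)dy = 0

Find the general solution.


Check exactness: ∂M/∂y = 8xy^3 - 6x^2 - 8x^3 and ∂N/∂x = 8xy^3 - 6x^2 - 8x^3; equal, so the equation is exact.
Integrate M with respect to x (treating y as constant): ∫M dx = x^2y^4 - 2x^3y - 2x^4y + h(y).
Differentiate w.r.t. y and set equal to N: the x-dependent terms already match, leaving h'(y) = 3. Integrate: h(y) = 3y.
So F(x,y) = x^2y^4 + 3y - 2x^3y - 2x^4y.
General solution: x^2y^4 + 3y - 2x^3y - 2x^4y = C.


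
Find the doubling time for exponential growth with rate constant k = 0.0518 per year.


Exponential growth: P(t) = P₀ e^(0.0518t). Set P(t)/P₀ = 2: e^(0.0518t) = 2.
Solve: t = ln(2)/0.0518 ≈ 13.38 years.


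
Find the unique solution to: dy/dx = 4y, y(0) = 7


General solution of y' = 4y is y = Ce^(4x).
Apply y(0) = 7: C = 7.
Particular solution: y = 7e^(4x).


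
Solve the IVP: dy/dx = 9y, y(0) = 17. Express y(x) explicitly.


General solution of y' = 9y is y = Ce^(9x).
Apply y(0) = 17: C = 17.
Particular solution: y = 17e^(9x).


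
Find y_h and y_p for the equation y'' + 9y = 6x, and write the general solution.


Homogeneous: r² + 9 = 0 ⇒ r = ±3i, y_h = C₁cos(3x) + C₂sin(3x).
Polynomial forcing; try y_p = Ax + B. Then y_p'' + 9 y_p = 9(Ax + B) = 6x, so B = 0 and A = 2/3.
General solution: y = C₁cos(3x) + C₂sin(3x) + (2/3)x.


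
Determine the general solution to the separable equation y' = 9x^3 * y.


Separate variables: dy/y = 9x^3 dx.
Integrate: ln|y| = (9/4)x^4 + C₀.
Exponentiate: y = Ce^((9/4)x^4).


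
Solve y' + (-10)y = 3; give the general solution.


P(x) = -10 ⇒ μ = e^(-10x).
(μ y)' = 3e^(-10x) ⇒ μ y = -(3/10)e^(-10x) + C.
Divide by μ: y = -3/10 + Ce^(10x).


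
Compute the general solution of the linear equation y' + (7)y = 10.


P(x) = 7, Q(x) = 10; integrating factor μ = e^(7x).
(μ y)' = 10e^(7x) ⇒ μ y = (10/7)e^(7x) + C.
Divide by μ: y = 10/7 + Ce^(-7x).


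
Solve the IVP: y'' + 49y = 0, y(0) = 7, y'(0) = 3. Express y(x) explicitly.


Characteristic roots of r² + 49 = 0 are ±7i, so y = C₁cos(7x) + C₂sin(7x).
Apply y(0) = 7: C₁ = 7. Differentiate and apply y'(0) = 3: 7·C₂ = 3, so C₂ = 3/7.
Particular solution: y = 7cos(7x) + (3/7)sin(7x).


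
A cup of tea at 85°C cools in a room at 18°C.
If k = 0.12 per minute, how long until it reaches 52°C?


From T(t) = T_a + (T₀ - T_a)e^(-kt), set T(t) = 52:
(52 - 18) / (85 - 18) = e^(-0.12t), so t = -ln(0.507)/0.12 ≈ 5.7 minutes.


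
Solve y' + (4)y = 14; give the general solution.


P(x) = 4, Q(x) = 14; integrating factor μ = e^(4x).
(μ y)' = 14e^(4x) ⇒ μ y = (7/2)e^(4x) + C.
Divide by μ: y = 7/2 + Ce^(-4x).


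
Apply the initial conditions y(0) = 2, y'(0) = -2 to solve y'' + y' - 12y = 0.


Characteristic roots of r² + r - 12 = 0 are -4, 3.
General solution y = c₁ e^(-4x) + c₂ e^(3x).
Apply y(0) = 2: c₁ + c₂ = 2. Apply y'(0) = -2: -4 c₁ + 3 c₂ = -2.
Solve: c₁ = 8/7, c₂ = 6/7.
Particular solution: y = (8/7)e^(-4x) + (6/7)e^(3x).


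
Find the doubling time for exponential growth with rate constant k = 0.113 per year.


Exponential growth: P(t) = P₀ e^(0.113t). Set P(t)/P₀ = 2: e^(0.113t) = 2.
Solve: t = ln(2)/0.113 ≈ 6.13 years.


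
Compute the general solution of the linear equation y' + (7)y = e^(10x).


P(x) = 7 ⇒ μ = e^(7x).
(μ y)' = e^(17x) ⇒ μ y = e^(17x)/17 + C.
Divide by μ: y = (1/17)e^(10x) + Ce^(-7x).


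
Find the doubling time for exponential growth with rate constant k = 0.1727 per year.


Exponential growth: P(t) = P₀ e^(0.1727t). Set P(t)/P₀ = 2: e^(0.1727t) = 2.
Solve: t = ln(2)/0.1727 ≈ 4.01 years.


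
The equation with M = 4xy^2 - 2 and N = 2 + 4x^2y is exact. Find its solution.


Check exactness: ∂M/∂y = 8xy and ∂N/∂x = 8xy; equal, so the equation is exact.
Integrate M with respect to x (treating y as constant): ∫M dx = 2x^2y^2 - 2x + h(y).
Differentiate w.r.t. y and set equal to N: the x-dependent terms already match, leaving h'(y) = 2. Integrate: h(y) = 2y.
So F(x,y) = 2y + 2x^2y^2 - 2x.
General solution: 2y + 2x^2y^2 - 2x = C.


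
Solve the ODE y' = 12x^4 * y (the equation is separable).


Separate variables: dy/y = 12x^4 dx.
Integrate: ln|y| = (12/5)x^5 + C₀.
Exponentiate: y = Ce^((12/5)x^5).


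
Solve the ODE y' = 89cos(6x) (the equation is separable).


g(y) = 1, so integrate directly: y = ∫ 89cos(6x) dx = (89/6)sin(6x) + C.


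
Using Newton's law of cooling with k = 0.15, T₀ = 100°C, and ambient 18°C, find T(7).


Newton's law: dT/dt = -k(T - T_a) has solution T(t) = T_a + (T₀ - T_a)e^(-kt).
Plug in T_a = 18, T₀ = 100, k = 0.15, t = 7: T(7) = 18 + (82)e^(-1.05) ≈ 46.7°C.


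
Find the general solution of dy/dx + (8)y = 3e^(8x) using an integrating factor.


P(x) = 8 ⇒ μ = e^(8x).
(μ y)' = 3e^(16x) ⇒ μ y = (3/16)e^(16x) + C.
Divide by μ: y = (3/16)e^(8x) + Ce^(-8x).


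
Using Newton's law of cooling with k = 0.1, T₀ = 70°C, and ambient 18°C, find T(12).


Newton's law: dT/dt = -k(T - T_a) has solution T(t) = T_a + (T₀ - T_a)e^(-kt).
Plug in T_a = 18, T₀ = 70, k = 0.1, t = 12: T(12) = 18 + (52)e^(-1.20) ≈ 33.7°C.
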